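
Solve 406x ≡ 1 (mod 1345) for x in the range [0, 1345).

646

gcd(1345, 406) = 1.
By Bézout, 406×(646) + 1345×(-195) = 1.
So 406×646 ≡ 1 (mod 1345), and 646 mod 1345 = 646.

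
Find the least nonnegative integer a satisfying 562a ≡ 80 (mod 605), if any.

gcd(605, 562) = 1  (605 = 1*562 + 43, 562 = 13*43 + 3, 43 = 14*3 + 1, 3 = 3*1).
1 divides 80, so solutions exist.
Back-substituting, 562*(-197) + 605*(183) = 1.
So 562*(-197) ≡ 1 (mod 605); multiply by 80: a ≡ -15760 (mod 605).
Smallest nonnegative: a = -15760 mod 605 = 575.

575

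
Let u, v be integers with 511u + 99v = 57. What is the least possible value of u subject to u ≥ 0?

84

gcd(511, 99):
  511 = 5×99 + 16
  99 = 6×16 + 3
  16 = 5×3 + 1
  3 = 3×1
so gcd(511, 99) = 1.
1 divides 57, so solutions exist.
Back-substitute for Bézout coefficients:
  1 = 16 - 5×3
  ... = 511×(31) + 99×(-160)
Scale by 57/1 = 57: (u₀, v₀) = (1767, -9120).
General solution: u = 1767 + 99t, v = -9120 - 511t for integer t.
u ≥ 0: smallest is 1767 mod 99 = 84 (at t = -17), with v = -433.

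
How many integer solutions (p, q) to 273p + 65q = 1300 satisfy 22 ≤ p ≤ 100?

gcd(273, 65) = 13  (273 = 4*65 + 13, 65 = 5*13).
Back-substituting, 273*(1) + 65*(-4) = 13.
Scale by 100: particular solution (100, -400); reduce p mod 5: (0, 20).
General solution: p = 0 + 5t, q = 20 - 21t for integer t.
22 ≤ 0 + 5t ≤ 100 gives t ∈ [5, 20], which is 16 values.

16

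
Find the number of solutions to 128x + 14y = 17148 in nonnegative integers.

19

gcd(128, 14) = 2  (128 = 9*14 + 2, 14 = 7*2).
Back-substituting, 128*(1) + 14*(-9) = 2.
Scale by 8574: one solution is (8574, -77166). Reduce x mod 7: (6, 1170).
General: x = 6 + 7t, y = 1170 - 64t.
x ≥ 0 ⇒ t ≥ 0; y ≥ 0 ⇒ t ≤ 18. So t ∈ [0, 18]: 19 solutions.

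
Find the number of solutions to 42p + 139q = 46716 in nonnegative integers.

8

gcd(139, 42):
  139 = 3*42 + 13
  42 = 3*13 + 3
  13 = 4*3 + 1
  3 = 3*1
so gcd(139, 42) = 1.
Back-substitute for Bézout coefficients:
  1 = 13 - 4*3
  ... = 42*(-43) + 139*(13)
Scale by 46716: one solution is (-2008788, 607308). Reduce p mod 139: (40, 324).
General: p = 40 + 139t, q = 324 - 42t.
p ≥ 0 ⇒ t ≥ 0; q ≥ 0 ⇒ t ≤ 7. So t ∈ [0, 7]: 8 solutions.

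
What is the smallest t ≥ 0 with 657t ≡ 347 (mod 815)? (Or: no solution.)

591

gcd(815, 657) = 1  (815 = 1·657 + 158, 657 = 4·158 + 25, 158 = 6·25 + 8, 25 = 3·8 + 1, 8 = 8·1).
1 divides 347, so solutions exist.
Back-substituting, 657·(98) + 815·(-79) = 1.
So 657·(98) ≡ 1 (mod 815); multiply by 347: t ≡ 34006 (mod 815).
Smallest nonnegative: t = 34006 mod 815 = 591.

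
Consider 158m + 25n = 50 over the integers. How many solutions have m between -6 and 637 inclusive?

26

gcd(158, 25) = 1  (158 = 6×25 + 8, 25 = 3×8 + 1, 8 = 8×1).
Back-substituting, 158×(-3) + 25×(19) = 1.
Scale by 50: particular solution (-150, 950); reduce m mod 25: (0, 2).
General solution: m = 0 + 25t, n = 2 - 158t for integer t.
-6 ≤ 0 + 25t ≤ 637 gives t ∈ [0, 25], which is 26 values.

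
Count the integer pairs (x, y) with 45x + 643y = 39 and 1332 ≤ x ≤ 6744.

gcd(643, 45):
  643 = 14·45 + 13
  45 = 3·13 + 6
  13 = 2·6 + 1
  6 = 6·1
so gcd(643, 45) = 1.
Back-substitute for Bézout coefficients:
  1 = 13 - 2·6
  ... = 45·(-100) + 643·(7)
Scale by 39: particular solution (-3900, 273); reduce x mod 643: (601, -42).
General solution: x = 601 + 643t, y = -42 - 45t for integer t.
1332 ≤ 601 + 643t ≤ 6744 gives t ∈ [2, 9], which is 8 values.

8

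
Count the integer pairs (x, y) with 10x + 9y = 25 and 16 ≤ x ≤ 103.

gcd(10, 9):
  10 = 1·9 + 1
  9 = 9·1
so gcd(10, 9) = 1.
Back-substitute for Bézout coefficients:
  1 = 10 - 1·9
  ... = 10·(1) + 9·(-1)
Scale by 25: particular solution (25, -25); reduce x mod 9: (7, -5).
General solution: x = 7 + 9t, y = -5 - 10t for integer t.
16 ≤ 7 + 9t ≤ 103 gives t ∈ [1, 10], which is 10 values.

10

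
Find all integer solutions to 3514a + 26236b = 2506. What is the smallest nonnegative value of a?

gcd(26236, 3514):
  26236 = 7×3514 + 1638
  3514 = 2×1638 + 238
  1638 = 6×238 + 210
  238 = 1×210 + 28
  210 = 7×28 + 14
  28 = 2×14
so gcd(26236, 3514) = 14.
14 divides 2506, so solutions exist.
Back-substitute for Bézout coefficients:
  14 = 210 - 7×28
  ... = 3514×(-881) + 26236×(118)
Scale by 2506/14 = 179: (a₀, b₀) = (-157699, 21122).
General solution: a = -157699 + 1874t, b = 21122 - 251t for integer t.
a ≥ 0: smallest is -157699 mod 1874 = 1591 (at t = 85), with b = -213.

1591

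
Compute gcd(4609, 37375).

gcd(37375, 4609):
  37375 = 8·4609 + 503
  4609 = 9·503 + 82
  503 = 6·82 + 11
  82 = 7·11 + 5
  11 = 2·5 + 1
  5 = 5·1
so gcd(37375, 4609) = 1.

1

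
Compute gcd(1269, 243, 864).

gcd(1269, 243) = 27.
gcd(27, 864) = 27.

27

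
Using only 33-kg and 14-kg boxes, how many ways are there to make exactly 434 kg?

Need nonnegative integers with 33j + 14k = 434.
gcd(33, 14) = 1, and 33·(3) + 14·(-7) = 1.
So (j₀, k₀) = (1302, -3038); general j = 1302 + 14t, k = -3038 - 33t.
j ≥ 0 ⇒ t ≥ -93; k ≥ 0 ⇒ t ≤ -93. That's 1 value of t.

1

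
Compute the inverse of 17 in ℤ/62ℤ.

gcd(62, 17):
  62 = 3·17 + 11
  17 = 1·11 + 6
  11 = 1·6 + 5
  6 = 1·5 + 1
  5 = 5·1
so gcd(62, 17) = 1.
Back-substitute for Bézout coefficients:
  1 = 6 - 1·5
  ... = 17·(11) + 62·(-3)
So 17·11 ≡ 1 (mod 62), and 11 mod 62 = 11.

11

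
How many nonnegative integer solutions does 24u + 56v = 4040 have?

gcd(56, 24) = 8.
By Bézout, 24×(-2) + 56×(1) = 8.
One solution: (5, 70).
General: u = 5 + 7t, v = 70 - 3t.
u ≥ 0 ⇒ t ≥ 0; v ≥ 0 ⇒ t ≤ 23. So t ∈ [0, 23]: 24 solutions.

24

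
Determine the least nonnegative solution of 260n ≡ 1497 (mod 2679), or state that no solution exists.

gcd(2679, 260) = 1.
1 divides 1497, so solutions exist.
By Bézout, 260·(-814) + 2679·(79) = 1.
So 260·(-814) ≡ 1 (mod 2679); multiply by 1497: n ≡ -1218558 (mod 2679).
Smallest nonnegative: n = -1218558 mod 2679 = 387.

387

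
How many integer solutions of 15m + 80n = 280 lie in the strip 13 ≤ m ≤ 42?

gcd(80, 15):
  80 = 5·15 + 5
  15 = 3·5
so gcd(80, 15) = 5.
Back-substitute for Bézout coefficients:
  5 = 80 - 5·15
  ... = 15·(-5) + 80·(1)
Scale by 56: particular solution (-280, 56); reduce m mod 16: (8, 2).
General solution: m = 8 + 16t, n = 2 - 3t for integer t.
13 ≤ 8 + 16t ≤ 42 gives t ∈ [1, 2], which is 2 values.

2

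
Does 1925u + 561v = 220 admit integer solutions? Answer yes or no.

gcd(1925, 561) = 11  (1925 = 3*561 + 242, 561 = 2*242 + 77, 242 = 3*77 + 11, 77 = 7*11).
11 divides 220, so integer solutions exist.

yes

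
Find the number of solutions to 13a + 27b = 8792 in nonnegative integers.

25

gcd(27, 13):
  27 = 2·13 + 1
  13 = 13·1
so gcd(27, 13) = 1.
Back-substitute for Bézout coefficients:
  1 = 27 - 2·13
  ... = 13·(-2) + 27·(1)
Scale by 8792: one solution is (-17584, 8792). Reduce a mod 27: (20, 316).
General: a = 20 + 27t, b = 316 - 13t.
a ≥ 0 ⇒ t ≥ 0; b ≥ 0 ⇒ t ≤ 24. So t ∈ [0, 24]: 25 solutions.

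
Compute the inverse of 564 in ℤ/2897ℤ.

gcd(2897, 564) = 1  (2897 = 5·564 + 77, 564 = 7·77 + 25, 77 = 3·25 + 2, 25 = 12·2 + 1, 2 = 2·1).
Back-substituting, 564·(1392) + 2897·(-271) = 1.
So 564·1392 ≡ 1 (mod 2897), and 1392 mod 2897 = 1392.

1392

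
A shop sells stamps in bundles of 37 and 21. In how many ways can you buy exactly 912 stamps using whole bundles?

1

Need nonnegative integers with 37j + 21k = 912.
gcd(37, 21) = 1, and 37·(4) + 21·(-7) = 1.
So (j₀, k₀) = (3648, -6384); general j = 3648 + 21t, k = -6384 - 37t.
j ≥ 0 ⇒ t ≥ -173; k ≥ 0 ⇒ t ≤ -173. That's 1 value of t.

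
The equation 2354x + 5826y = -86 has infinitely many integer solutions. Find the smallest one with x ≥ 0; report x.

gcd(5826, 2354) = 2.
2 divides -86, so solutions exist.
By Bézout, 2354*(-938) + 5826*(379) = 2.
Scale by -86/2 = -43: (x₀, y₀) = (40334, -16297).
General solution: x = 40334 + 2913t, y = -16297 - 1177t for integer t.
x ≥ 0: smallest is 40334 mod 2913 = 2465 (at t = -13), with y = -996.

2465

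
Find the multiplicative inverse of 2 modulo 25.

13

gcd(25, 2):
  25 = 12·2 + 1
  2 = 2·1
so gcd(25, 2) = 1.
Back-substitute for Bézout coefficients:
  1 = 25 - 12·2
  ... = 2·(-12) + 25·(1)
So 2·-12 ≡ 1 (mod 25), and -12 mod 25 = 13.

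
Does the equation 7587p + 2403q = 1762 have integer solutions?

gcd(7587, 2403) = 27  (7587 = 3*2403 + 378, 2403 = 6*378 + 135, 378 = 2*135 + 108, 135 = 1*108 + 27, 108 = 4*27).
27 does not divide 1762 (remainder 7), so no integer solutions.

no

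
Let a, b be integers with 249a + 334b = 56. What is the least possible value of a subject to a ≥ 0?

gcd(334, 249) = 1  (334 = 1·249 + 85, 249 = 2·85 + 79, 85 = 1·79 + 6, 79 = 13·6 + 1, 6 = 6·1).
1 divides 56, so solutions exist.
Back-substituting, 249·(55) + 334·(-41) = 1.
Scale by 56/1 = 56: (a₀, b₀) = (3080, -2296).
General solution: a = 3080 + 334t, b = -2296 - 249t for integer t.
a ≥ 0: smallest is 3080 mod 334 = 74 (at t = -9), with b = -55.

74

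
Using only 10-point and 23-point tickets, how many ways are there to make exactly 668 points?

Need nonnegative integers with 10j + 23k = 668.
gcd(10, 23) = 1, and 10·(7) + 23·(-3) = 1.
So (j₀, k₀) = (4676, -2004); general j = 4676 + 23t, k = -2004 - 10t.
j ≥ 0 ⇒ t ≥ -203; k ≥ 0 ⇒ t ≤ -201. That's 3 values of t.

3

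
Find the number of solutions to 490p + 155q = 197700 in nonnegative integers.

gcd(490, 155):
  490 = 3*155 + 25
  155 = 6*25 + 5
  25 = 5*5
so gcd(490, 155) = 5.
Back-substitute for Bézout coefficients:
  5 = 155 - 6*25
  ... = 490*(-6) + 155*(19)
Scale by 39540: one solution is (-237240, 751260). Reduce p mod 31: (3, 1266).
General: p = 3 + 31t, q = 1266 - 98t.
p ≥ 0 ⇒ t ≥ 0; q ≥ 0 ⇒ t ≤ 12. So t ∈ [0, 12]: 13 solutions.

13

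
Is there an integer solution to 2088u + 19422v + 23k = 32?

gcd(19422, 2088) = 18  (19422 = 9*2088 + 630, 2088 = 3*630 + 198, 630 = 3*198 + 36, 198 = 5*36 + 18, 36 = 2*18).
gcd(18, 23) = 1.
1 divides 32, so integer solutions exist.

yes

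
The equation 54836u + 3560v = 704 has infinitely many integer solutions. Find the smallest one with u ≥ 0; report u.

gcd(54836, 3560) = 4.
4 divides 704, so solutions exist.
By Bézout, 54836*(119) + 3560*(-1833) = 4.
Scale by 704/4 = 176: (u₀, v₀) = (20944, -322608).
General solution: u = 20944 + 890t, v = -322608 - 13709t for integer t.
u ≥ 0: smallest is 20944 mod 890 = 474 (at t = -23), with v = -7301.

474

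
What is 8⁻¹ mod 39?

gcd(39, 8) = 1  (39 = 4·8 + 7, 8 = 1·7 + 1, 7 = 7·1).
Back-substituting, 8·(5) + 39·(-1) = 1.
So 8·5 ≡ 1 (mod 39), and 5 mod 39 = 5.

5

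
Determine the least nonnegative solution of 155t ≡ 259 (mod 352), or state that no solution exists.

gcd(352, 155) = 1.
1 divides 259, so solutions exist.
By Bézout, 155×(-109) + 352×(48) = 1.
So 155×(-109) ≡ 1 (mod 352); multiply by 259: t ≡ -28231 (mod 352).
Smallest nonnegative: t = -28231 mod 352 = 281.

281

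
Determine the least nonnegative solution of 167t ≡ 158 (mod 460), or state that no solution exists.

gcd(460, 167):
  460 = 2*167 + 126
  167 = 1*126 + 41
  126 = 3*41 + 3
  41 = 13*3 + 2
  3 = 1*2 + 1
  2 = 2*1
so gcd(460, 167) = 1.
1 divides 158, so solutions exist.
Back-substitute for Bézout coefficients:
  1 = 3 - 1*2
  ... = 167*(-157) + 460*(57)
So 167*(-157) ≡ 1 (mod 460); multiply by 158: t ≡ -24806 (mod 460).
Smallest nonnegative: t = -24806 mod 460 = 34.

34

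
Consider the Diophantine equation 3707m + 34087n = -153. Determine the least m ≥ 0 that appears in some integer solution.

gcd(34087, 3707) = 1.
1 divides -153, so solutions exist.
By Bézout, 3707×(-10970) + 34087×(1193) = 1.
Scale by -153/1 = -153: (m₀, n₀) = (1678410, -182529).
General solution: m = 1678410 + 34087t, n = -182529 - 3707t for integer t.
m ≥ 0: smallest is 1678410 mod 34087 = 8147 (at t = -49), with n = -886.

8147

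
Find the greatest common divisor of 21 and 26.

1

gcd(26, 21):
  26 = 1×21 + 5
  21 = 4×5 + 1
  5 = 5×1
so gcd(26, 21) = 1.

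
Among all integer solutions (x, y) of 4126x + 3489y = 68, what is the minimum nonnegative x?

2432

gcd(4126, 3489) = 1  (4126 = 1×3489 + 637, 3489 = 5×637 + 304, 637 = 2×304 + 29, 304 = 10×29 + 14, 29 = 2×14 + 1, 14 = 14×1).
1 divides 68, so solutions exist.
Back-substituting, 4126×(241) + 3489×(-285) = 1.
Scale by 68/1 = 68: (x₀, y₀) = (16388, -19380).
General solution: x = 16388 + 3489t, y = -19380 - 4126t for integer t.
x ≥ 0: smallest is 16388 mod 3489 = 2432 (at t = -4), with y = -2876.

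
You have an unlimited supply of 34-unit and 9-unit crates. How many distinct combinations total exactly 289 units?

1

Need nonnegative integers with 34j + 9k = 289.
gcd(34, 9) = 1, and 34·(4) + 9·(-15) = 1.
So (j₀, k₀) = (1156, -4335); general j = 1156 + 9t, k = -4335 - 34t.
j ≥ 0 ⇒ t ≥ -128; k ≥ 0 ⇒ t ≤ -128. That's 1 value of t.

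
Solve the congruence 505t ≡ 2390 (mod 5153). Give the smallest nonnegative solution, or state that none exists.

gcd(5153, 505):
  5153 = 10·505 + 103
  505 = 4·103 + 93
  103 = 1·93 + 10
  93 = 9·10 + 3
  10 = 3·3 + 1
  3 = 3·1
so gcd(5153, 505) = 1.
1 divides 2390, so solutions exist.
Back-substitute for Bézout coefficients:
  1 = 10 - 3·3
  ... = 505·(-1551) + 5153·(152)
So 505·(-1551) ≡ 1 (mod 5153); multiply by 2390: t ≡ -3706890 (mod 5153).
Smallest nonnegative: t = -3706890 mod 5153 = 3270.

3270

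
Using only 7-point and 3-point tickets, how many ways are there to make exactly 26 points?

1

Need nonnegative integers with 7j + 3k = 26.
gcd(7, 3) = 1, and 7·(1) + 3·(-2) = 1.
So (j₀, k₀) = (26, -52); general j = 26 + 3t, k = -52 - 7t.
j ≥ 0 ⇒ t ≥ -8; k ≥ 0 ⇒ t ≤ -8. That's 1 value of t.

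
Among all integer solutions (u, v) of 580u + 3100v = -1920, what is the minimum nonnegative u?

141

gcd(3100, 580) = 20.
20 divides -1920, so solutions exist.
By Bézout, 580·(-16) + 3100·(3) = 20.
Scale by -1920/20 = -96: (u₀, v₀) = (1536, -288).
General solution: u = 1536 + 155t, v = -288 - 29t for integer t.
u ≥ 0: smallest is 1536 mod 155 = 141 (at t = -9), with v = -27.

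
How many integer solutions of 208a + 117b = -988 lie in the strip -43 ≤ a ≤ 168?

gcd(208, 117) = 13.
By Bézout, 208×(4) + 117×(-7) = 13.
Particular solution: (2, -12).
General solution: a = 2 + 9t, b = -12 - 16t for integer t.
-43 ≤ 2 + 9t ≤ 168 gives t ∈ [-5, 18], which is 24 values.

24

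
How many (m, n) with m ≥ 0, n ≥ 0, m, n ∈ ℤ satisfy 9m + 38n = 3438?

11

gcd(38, 9) = 1  (38 = 4×9 + 2, 9 = 4×2 + 1, 2 = 2×1).
Back-substituting, 9×(17) + 38×(-4) = 1.
Scale by 3438: one solution is (58446, -13752). Reduce m mod 38: (2, 90).
General: m = 2 + 38t, n = 90 - 9t.
m ≥ 0 ⇒ t ≥ 0; n ≥ 0 ⇒ t ≤ 10. So t ∈ [0, 10]: 11 solutions.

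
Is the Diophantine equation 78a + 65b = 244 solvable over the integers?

no

gcd(78, 65):
  78 = 1*65 + 13
  65 = 5*13
so gcd(78, 65) = 13.
13 does not divide 244 (remainder 10), so no integer solutions.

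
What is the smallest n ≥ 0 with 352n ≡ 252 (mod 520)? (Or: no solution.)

no solution

gcd(520, 352):
  520 = 1*352 + 168
  352 = 2*168 + 16
  168 = 10*16 + 8
  16 = 2*8
so gcd(520, 352) = 8.
8 does not divide 252, so the congruence has no solution.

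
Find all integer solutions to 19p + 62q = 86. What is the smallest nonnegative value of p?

60

gcd(62, 19):
  62 = 3*19 + 5
  19 = 3*5 + 4
  5 = 1*4 + 1
  4 = 4*1
so gcd(62, 19) = 1.
1 divides 86, so solutions exist.
Back-substitute for Bézout coefficients:
  1 = 5 - 1*4
  ... = 19*(-13) + 62*(4)
Scale by 86/1 = 86: (p₀, q₀) = (-1118, 344).
General solution: p = -1118 + 62t, q = 344 - 19t for integer t.
p ≥ 0: smallest is -1118 mod 62 = 60 (at t = 19), with q = -17.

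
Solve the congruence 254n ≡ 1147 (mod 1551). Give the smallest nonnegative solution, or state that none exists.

gcd(1551, 254):
  1551 = 6·254 + 27
  254 = 9·27 + 11
  27 = 2·11 + 5
  11 = 2·5 + 1
  5 = 5·1
so gcd(1551, 254) = 1.
1 divides 1147, so solutions exist.
Back-substitute for Bézout coefficients:
  1 = 11 - 2·5
  ... = 254·(287) + 1551·(-47)
So 254·(287) ≡ 1 (mod 1551); multiply by 1147: n ≡ 329189 (mod 1551).
Smallest nonnegative: n = 329189 mod 1551 = 377.

377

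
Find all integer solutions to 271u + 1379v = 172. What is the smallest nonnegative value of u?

gcd(1379, 271) = 1.
1 divides 172, so solutions exist.
By Bézout, 271×(402) + 1379×(-79) = 1.
Scale by 172/1 = 172: (u₀, v₀) = (69144, -13588).
General solution: u = 69144 + 1379t, v = -13588 - 271t for integer t.
u ≥ 0: smallest is 69144 mod 1379 = 194 (at t = -50), with v = -38.

194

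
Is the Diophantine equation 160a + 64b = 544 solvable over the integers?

gcd(160, 64):
  160 = 2·64 + 32
  64 = 2·32
so gcd(160, 64) = 32.
32 divides 544, so integer solutions exist.

yes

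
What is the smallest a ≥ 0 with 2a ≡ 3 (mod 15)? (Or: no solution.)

9

gcd(15, 2) = 1.
1 divides 3, so solutions exist.
By Bézout, 2*(-7) + 15*(1) = 1.
So 2*(-7) ≡ 1 (mod 15); multiply by 3: a ≡ -21 (mod 15).
Smallest nonnegative: a = -21 mod 15 = 9.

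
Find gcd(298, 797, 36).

1

gcd(797, 298) = 1  (797 = 2×298 + 201, 298 = 1×201 + 97, 201 = 2×97 + 7, 97 = 13×7 + 6, 7 = 1×6 + 1, 6 = 6×1).
gcd(1, 36) = 1.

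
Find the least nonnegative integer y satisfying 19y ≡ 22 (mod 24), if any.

10

gcd(24, 19) = 1.
1 divides 22, so solutions exist.
By Bézout, 19*(-5) + 24*(4) = 1.
So 19*(-5) ≡ 1 (mod 24); multiply by 22: y ≡ -110 (mod 24).
Smallest nonnegative: y = -110 mod 24 = 10.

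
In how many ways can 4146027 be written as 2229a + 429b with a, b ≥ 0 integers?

gcd(2229, 429) = 3  (2229 = 5·429 + 84, 429 = 5·84 + 9, 84 = 9·9 + 3, 9 = 3·3).
Back-substituting, 2229·(46) + 429·(-239) = 3.
Scale by 1382009: one solution is (63572414, -330300151). Reduce a mod 143: (48, 9415).
General: a = 48 + 143t, b = 9415 - 743t.
a ≥ 0 ⇒ t ≥ 0; b ≥ 0 ⇒ t ≤ 12. So t ∈ [0, 12]: 13 solutions.

13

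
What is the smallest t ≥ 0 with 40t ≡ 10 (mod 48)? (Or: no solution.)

gcd(48, 40) = 8.
8 does not divide 10, so the congruence has no solution.

no solution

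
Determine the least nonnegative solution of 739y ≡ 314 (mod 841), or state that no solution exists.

gcd(841, 739) = 1.
1 divides 314, so solutions exist.
By Bézout, 739·(404) + 841·(-355) = 1.
So 739·(404) ≡ 1 (mod 841); multiply by 314: y ≡ 126856 (mod 841).
Smallest nonnegative: y = 126856 mod 841 = 706.

706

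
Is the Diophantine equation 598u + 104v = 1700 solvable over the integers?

no

gcd(598, 104) = 26  (598 = 5·104 + 78, 104 = 1·78 + 26, 78 = 3·26).
26 does not divide 1700 (remainder 10), so no integer solutions.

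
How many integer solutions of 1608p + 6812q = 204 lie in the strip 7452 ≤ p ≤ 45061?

gcd(6812, 1608) = 4  (6812 = 4*1608 + 380, 1608 = 4*380 + 88, 380 = 4*88 + 28, 88 = 3*28 + 4, 28 = 7*4).
Back-substituting, 1608*(233) + 6812*(-55) = 4.
Scale by 51: particular solution (11883, -2805); reduce p mod 1703: (1665, -393).
General solution: p = 1665 + 1703t, q = -393 - 402t for integer t.
7452 ≤ 1665 + 1703t ≤ 45061 gives t ∈ [4, 25], which is 22 values.

22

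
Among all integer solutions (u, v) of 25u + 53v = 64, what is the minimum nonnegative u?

28

gcd(53, 25) = 1  (53 = 2×25 + 3, 25 = 8×3 + 1, 3 = 3×1).
1 divides 64, so solutions exist.
Back-substituting, 25×(17) + 53×(-8) = 1.
Scale by 64/1 = 64: (u₀, v₀) = (1088, -512).
General solution: u = 1088 + 53t, v = -512 - 25t for integer t.
u ≥ 0: smallest is 1088 mod 53 = 28 (at t = -20), with v = -12.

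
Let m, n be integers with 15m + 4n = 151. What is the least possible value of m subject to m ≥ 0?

gcd(15, 4) = 1.
1 divides 151, so solutions exist.
By Bézout, 15·(-1) + 4·(4) = 1.
Scale by 151/1 = 151: (m₀, n₀) = (-151, 604).
General solution: m = -151 + 4t, n = 604 - 15t for integer t.
m ≥ 0: smallest is -151 mod 4 = 1 (at t = 38), with n = 34.

1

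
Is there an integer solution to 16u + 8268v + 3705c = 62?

yes

gcd(8268, 16) = 4  (8268 = 516·16 + 12, 16 = 1·12 + 4, 12 = 3·4).
gcd(4, 3705) = 1.
1 divides 62, so integer solutions exist.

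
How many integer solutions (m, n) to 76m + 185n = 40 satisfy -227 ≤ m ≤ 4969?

gcd(185, 76) = 1.
By Bézout, 76*(56) + 185*(-23) = 1.
Particular solution: (20, -8).
General solution: m = 20 + 185t, n = -8 - 76t for integer t.
-227 ≤ 20 + 185t ≤ 4969 gives t ∈ [-1, 26], which is 28 values.

28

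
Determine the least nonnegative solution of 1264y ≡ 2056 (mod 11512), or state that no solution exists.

gcd(11512, 1264) = 8.
8 divides 2056, so solutions exist.
By Bézout, 1264×(592) + 11512×(-65) = 8.
So 1264×(592) ≡ 8 (mod 11512); multiply by 257: y ≡ 152144 (mod 1439).
Smallest nonnegative: y = 152144 mod 1439 = 1049.

1049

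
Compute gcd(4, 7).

1

gcd(7, 4) = 1  (7 = 1*4 + 3, 4 = 1*3 + 1, 3 = 3*1).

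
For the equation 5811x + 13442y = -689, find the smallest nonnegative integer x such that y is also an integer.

gcd(13442, 5811) = 13  (13442 = 2*5811 + 1820, 5811 = 3*1820 + 351, 1820 = 5*351 + 65, 351 = 5*65 + 26, 65 = 2*26 + 13, 26 = 2*13).
13 divides -689, so solutions exist.
Back-substituting, 5811*(-421) + 13442*(182) = 13.
Scale by -689/13 = -53: (x₀, y₀) = (22313, -9646).
General solution: x = 22313 + 1034t, y = -9646 - 447t for integer t.
x ≥ 0: smallest is 22313 mod 1034 = 599 (at t = -21), with y = -259.

599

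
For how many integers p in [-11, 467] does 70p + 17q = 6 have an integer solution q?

28

gcd(70, 17) = 1.
By Bézout, 70×(-8) + 17×(33) = 1.
Particular solution: (3, -12).
General solution: p = 3 + 17t, q = -12 - 70t for integer t.
-11 ≤ 3 + 17t ≤ 467 gives t ∈ [0, 27], which is 28 values.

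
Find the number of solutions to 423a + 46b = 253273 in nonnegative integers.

13

gcd(423, 46) = 1.
By Bézout, 423·(-5) + 46·(46) = 1.
One solution: (15, 5368).
General: a = 15 + 46t, b = 5368 - 423t.
a ≥ 0 ⇒ t ≥ 0; b ≥ 0 ⇒ t ≤ 12. So t ∈ [0, 12]: 13 solutions.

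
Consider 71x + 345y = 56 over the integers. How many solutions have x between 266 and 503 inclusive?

gcd(345, 71):
  345 = 4·71 + 61
  71 = 1·61 + 10
  61 = 6·10 + 1
  10 = 10·1
so gcd(345, 71) = 1.
Back-substitute for Bézout coefficients:
  1 = 61 - 6·10
  ... = 71·(-34) + 345·(7)
Scale by 56: particular solution (-1904, 392); reduce x mod 345: (166, -34).
General solution: x = 166 + 345t, y = -34 - 71t for integer t.
266 ≤ 166 + 345t ≤ 503 gives t ∈ [1, 0], which is 0 values.

0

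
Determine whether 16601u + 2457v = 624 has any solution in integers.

gcd(16601, 2457) = 13  (16601 = 6·2457 + 1859, 2457 = 1·1859 + 598, 1859 = 3·598 + 65, 598 = 9·65 + 13, 65 = 5·13).
13 divides 624, so integer solutions exist.

yes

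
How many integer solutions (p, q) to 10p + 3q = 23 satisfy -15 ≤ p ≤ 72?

gcd(10, 3):
  10 = 3·3 + 1
  3 = 3·1
so gcd(10, 3) = 1.
Back-substitute for Bézout coefficients:
  1 = 10 - 3·3
  ... = 10·(1) + 3·(-3)
Scale by 23: particular solution (23, -69); reduce p mod 3: (2, 1).
General solution: p = 2 + 3t, q = 1 - 10t for integer t.
-15 ≤ 2 + 3t ≤ 72 gives t ∈ [-5, 23], which is 29 values.

29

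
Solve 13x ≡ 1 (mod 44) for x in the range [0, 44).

17

gcd(44, 13):
  44 = 3×13 + 5
  13 = 2×5 + 3
  5 = 1×3 + 2
  3 = 1×2 + 1
  2 = 2×1
so gcd(44, 13) = 1.
Back-substitute for Bézout coefficients:
  1 = 3 - 1×2
  ... = 13×(17) + 44×(-5)
So 13×17 ≡ 1 (mod 44), and 17 mod 44 = 17.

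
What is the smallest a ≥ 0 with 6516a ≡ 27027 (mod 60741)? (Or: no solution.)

5793

gcd(60741, 6516) = 9.
9 divides 27027, so solutions exist.
By Bézout, 6516×(811) + 60741×(-87) = 9.
So 6516×(811) ≡ 9 (mod 60741); multiply by 3003: a ≡ 2435433 (mod 6749).
Smallest nonnegative: a = 2435433 mod 6749 = 5793.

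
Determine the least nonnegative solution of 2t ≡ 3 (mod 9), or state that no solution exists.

gcd(9, 2) = 1  (9 = 4*2 + 1, 2 = 2*1).
1 divides 3, so solutions exist.
Back-substituting, 2*(-4) + 9*(1) = 1.
So 2*(-4) ≡ 1 (mod 9); multiply by 3: t ≡ -12 (mod 9).
Smallest nonnegative: t = -12 mod 9 = 6.

6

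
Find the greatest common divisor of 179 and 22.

gcd(179, 22) = 1  (179 = 8*22 + 3, 22 = 7*3 + 1, 3 = 3*1).

1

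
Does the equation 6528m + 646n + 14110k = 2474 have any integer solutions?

no

gcd(6528, 646) = 34  (6528 = 10×646 + 68, 646 = 9×68 + 34, 68 = 2×34).
gcd(34, 14110) = 34.
34 does not divide 2474 (remainder 26), so no integer solutions.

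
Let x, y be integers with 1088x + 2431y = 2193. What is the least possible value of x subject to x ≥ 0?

40

gcd(2431, 1088):
  2431 = 2·1088 + 255
  1088 = 4·255 + 68
  255 = 3·68 + 51
  68 = 1·51 + 17
  51 = 3·17
so gcd(2431, 1088) = 17.
17 divides 2193, so solutions exist.
Back-substitute for Bézout coefficients:
  17 = 68 - 1·51
  ... = 1088·(38) + 2431·(-17)
Scale by 2193/17 = 129: (x₀, y₀) = (4902, -2193).
General solution: x = 4902 + 143t, y = -2193 - 64t for integer t.
x ≥ 0: smallest is 4902 mod 143 = 40 (at t = -34), with y = -17.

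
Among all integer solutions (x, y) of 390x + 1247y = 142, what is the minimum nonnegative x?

gcd(1247, 390) = 1.
1 divides 142, so solutions exist.
By Bézout, 390*(502) + 1247*(-157) = 1.
Scale by 142/1 = 142: (x₀, y₀) = (71284, -22294).
General solution: x = 71284 + 1247t, y = -22294 - 390t for integer t.
x ≥ 0: smallest is 71284 mod 1247 = 205 (at t = -57), with y = -64.

205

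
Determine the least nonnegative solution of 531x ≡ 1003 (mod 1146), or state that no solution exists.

gcd(1146, 531) = 3.
3 does not divide 1003, so the congruence has no solution.

no solution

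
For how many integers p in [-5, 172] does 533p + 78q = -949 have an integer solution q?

30

gcd(533, 78):
  533 = 6*78 + 65
  78 = 1*65 + 13
  65 = 5*13
so gcd(533, 78) = 13.
Back-substitute for Bézout coefficients:
  13 = 78 - 1*65
  ... = 533*(-1) + 78*(7)
Scale by -73: particular solution (73, -511); reduce p mod 6: (1, -19).
General solution: p = 1 + 6t, q = -19 - 41t for integer t.
-5 ≤ 1 + 6t ≤ 172 gives t ∈ [-1, 28], which is 30 values.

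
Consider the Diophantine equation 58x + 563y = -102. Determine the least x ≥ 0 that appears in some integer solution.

gcd(563, 58) = 1  (563 = 9*58 + 41, 58 = 1*41 + 17, 41 = 2*17 + 7, 17 = 2*7 + 3, 7 = 2*3 + 1, 3 = 3*1).
1 divides -102, so solutions exist.
Back-substituting, 58*(-165) + 563*(17) = 1.
Scale by -102/1 = -102: (x₀, y₀) = (16830, -1734).
General solution: x = 16830 + 563t, y = -1734 - 58t for integer t.
x ≥ 0: smallest is 16830 mod 563 = 503 (at t = -29), with y = -52.

503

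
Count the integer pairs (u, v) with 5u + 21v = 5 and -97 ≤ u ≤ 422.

gcd(21, 5) = 1.
By Bézout, 5·(-4) + 21·(1) = 1.
Particular solution: (1, 0).
General solution: u = 1 + 21t, v = 0 - 5t for integer t.
-97 ≤ 1 + 21t ≤ 422 gives t ∈ [-4, 20], which is 25 values.

25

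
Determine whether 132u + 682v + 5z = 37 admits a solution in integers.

gcd(682, 132) = 22  (682 = 5×132 + 22, 132 = 6×22).
gcd(22, 5) = 1.
1 divides 37, so integer solutions exist.

yes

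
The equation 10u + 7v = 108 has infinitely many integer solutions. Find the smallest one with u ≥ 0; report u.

1

gcd(10, 7) = 1.
1 divides 108, so solutions exist.
By Bézout, 10*(-2) + 7*(3) = 1.
Scale by 108/1 = 108: (u₀, v₀) = (-216, 324).
General solution: u = -216 + 7t, v = 324 - 10t for integer t.
u ≥ 0: smallest is -216 mod 7 = 1 (at t = 31), with v = 14.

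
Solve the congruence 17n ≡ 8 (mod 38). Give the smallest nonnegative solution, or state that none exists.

34

gcd(38, 17):
  38 = 2×17 + 4
  17 = 4×4 + 1
  4 = 4×1
so gcd(38, 17) = 1.
1 divides 8, so solutions exist.
Back-substitute for Bézout coefficients:
  1 = 17 - 4×4
  ... = 17×(9) + 38×(-4)
So 17×(9) ≡ 1 (mod 38); multiply by 8: n ≡ 72 (mod 38).
Smallest nonnegative: n = 72 mod 38 = 34.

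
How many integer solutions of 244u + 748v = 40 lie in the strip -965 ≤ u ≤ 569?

gcd(748, 244) = 4  (748 = 3·244 + 16, 244 = 15·16 + 4, 16 = 4·4).
Back-substituting, 244·(46) + 748·(-15) = 4.
Scale by 10: particular solution (460, -150); reduce u mod 187: (86, -28).
General solution: u = 86 + 187t, v = -28 - 61t for integer t.
-965 ≤ 86 + 187t ≤ 569 gives t ∈ [-5, 2], which is 8 values.

8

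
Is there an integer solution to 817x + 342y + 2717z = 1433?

gcd(817, 342) = 19.
gcd(19, 2717) = 19.
19 does not divide 1433 (remainder 8), so no integer solutions.

no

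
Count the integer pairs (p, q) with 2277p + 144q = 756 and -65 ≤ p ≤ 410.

30

gcd(2277, 144):
  2277 = 15×144 + 117
  144 = 1×117 + 27
  117 = 4×27 + 9
  27 = 3×9
so gcd(2277, 144) = 9.
Back-substitute for Bézout coefficients:
  9 = 117 - 4×27
  ... = 2277×(5) + 144×(-79)
Scale by 84: particular solution (420, -6636); reduce p mod 16: (4, -58).
General solution: p = 4 + 16t, q = -58 - 253t for integer t.
-65 ≤ 4 + 16t ≤ 410 gives t ∈ [-4, 25], which is 30 values.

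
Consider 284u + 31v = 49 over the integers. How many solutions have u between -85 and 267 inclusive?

12

gcd(284, 31):
  284 = 9×31 + 5
  31 = 6×5 + 1
  5 = 5×1
so gcd(284, 31) = 1.
Back-substitute for Bézout coefficients:
  1 = 31 - 6×5
  ... = 284×(-6) + 31×(55)
Scale by 49: particular solution (-294, 2695); reduce u mod 31: (16, -145).
General solution: u = 16 + 31t, v = -145 - 284t for integer t.
-85 ≤ 16 + 31t ≤ 267 gives t ∈ [-3, 8], which is 12 values.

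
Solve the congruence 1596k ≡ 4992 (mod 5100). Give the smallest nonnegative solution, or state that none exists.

377

gcd(5100, 1596) = 12  (5100 = 3*1596 + 312, 1596 = 5*312 + 36, 312 = 8*36 + 24, 36 = 1*24 + 12, 24 = 2*12).
12 divides 4992, so solutions exist.
Back-substituting, 1596*(147) + 5100*(-46) = 12.
So 1596*(147) ≡ 12 (mod 5100); multiply by 416: k ≡ 61152 (mod 425).
Smallest nonnegative: k = 61152 mod 425 = 377.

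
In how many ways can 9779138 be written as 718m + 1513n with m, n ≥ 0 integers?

9

gcd(1513, 718):
  1513 = 2·718 + 77
  718 = 9·77 + 25
  77 = 3·25 + 2
  25 = 12·2 + 1
  2 = 2·1
so gcd(1513, 718) = 1.
Back-substitute for Bézout coefficients:
  1 = 25 - 12·2
  ... = 718·(727) + 1513·(-345)
Scale by 9779138: one solution is (7109433326, -3373802610). Reduce m mod 1513: (652, 6154).
General: m = 652 + 1513t, n = 6154 - 718t.
m ≥ 0 ⇒ t ≥ 0; n ≥ 0 ⇒ t ≤ 8. So t ∈ [0, 8]: 9 solutions.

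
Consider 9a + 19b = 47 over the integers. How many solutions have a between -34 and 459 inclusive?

26

gcd(19, 9) = 1.
By Bézout, 9×(-2) + 19×(1) = 1.
Particular solution: (1, 2).
General solution: a = 1 + 19t, b = 2 - 9t for integer t.
-34 ≤ 1 + 19t ≤ 459 gives t ∈ [-1, 24], which is 26 values.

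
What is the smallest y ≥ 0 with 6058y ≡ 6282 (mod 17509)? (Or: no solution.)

6637

gcd(17509, 6058):
  17509 = 2×6058 + 5393
  6058 = 1×5393 + 665
  5393 = 8×665 + 73
  665 = 9×73 + 8
  73 = 9×8 + 1
  8 = 8×1
so gcd(17509, 6058) = 1.
1 divides 6282, so solutions exist.
Back-substitute for Bézout coefficients:
  1 = 73 - 9×8
  ... = 6058×(-2159) + 17509×(747)
So 6058×(-2159) ≡ 1 (mod 17509); multiply by 6282: y ≡ -13562838 (mod 17509).
Smallest nonnegative: y = -13562838 mod 17509 = 6637.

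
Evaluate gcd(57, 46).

1

gcd(57, 46):
  57 = 1×46 + 11
  46 = 4×11 + 2
  11 = 5×2 + 1
  2 = 2×1
so gcd(57, 46) = 1.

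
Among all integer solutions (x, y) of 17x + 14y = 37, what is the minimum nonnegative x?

3

gcd(17, 14) = 1.
1 divides 37, so solutions exist.
By Bézout, 17·(5) + 14·(-6) = 1.
Scale by 37/1 = 37: (x₀, y₀) = (185, -222).
General solution: x = 185 + 14t, y = -222 - 17t for integer t.
x ≥ 0: smallest is 185 mod 14 = 3 (at t = -13), with y = -1.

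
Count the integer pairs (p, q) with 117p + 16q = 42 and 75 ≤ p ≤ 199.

8

gcd(117, 16) = 1  (117 = 7·16 + 5, 16 = 3·5 + 1, 5 = 5·1).
Back-substituting, 117·(-3) + 16·(22) = 1.
Scale by 42: particular solution (-126, 924); reduce p mod 16: (2, -12).
General solution: p = 2 + 16t, q = -12 - 117t for integer t.
75 ≤ 2 + 16t ≤ 199 gives t ∈ [5, 12], which is 8 values.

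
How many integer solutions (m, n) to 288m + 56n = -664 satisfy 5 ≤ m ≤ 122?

17

gcd(288, 56):
  288 = 5·56 + 8
  56 = 7·8
so gcd(288, 56) = 8.
Back-substitute for Bézout coefficients:
  8 = 288 - 5·56
  ... = 288·(1) + 56·(-5)
Scale by -83: particular solution (-83, 415); reduce m mod 7: (1, -17).
General solution: m = 1 + 7t, n = -17 - 36t for integer t.
5 ≤ 1 + 7t ≤ 122 gives t ∈ [1, 17], which is 17 values.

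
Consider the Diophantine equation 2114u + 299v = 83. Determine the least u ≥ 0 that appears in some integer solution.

246

gcd(2114, 299) = 1  (2114 = 7*299 + 21, 299 = 14*21 + 5, 21 = 4*5 + 1, 5 = 5*1).
1 divides 83, so solutions exist.
Back-substituting, 2114*(57) + 299*(-403) = 1.
Scale by 83/1 = 83: (u₀, v₀) = (4731, -33449).
General solution: u = 4731 + 299t, v = -33449 - 2114t for integer t.
u ≥ 0: smallest is 4731 mod 299 = 246 (at t = -15), with v = -1739.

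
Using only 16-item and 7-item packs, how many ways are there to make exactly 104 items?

1

Need nonnegative integers with 16j + 7k = 104.
gcd(16, 7) = 1, and 16·(-3) + 7·(7) = 1.
So (j₀, k₀) = (-312, 728); general j = -312 + 7t, k = 728 - 16t.
j ≥ 0 ⇒ t ≥ 45; k ≥ 0 ⇒ t ≤ 45. That's 1 value of t.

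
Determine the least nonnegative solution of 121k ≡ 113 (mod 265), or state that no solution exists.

gcd(265, 121) = 1  (265 = 2×121 + 23, 121 = 5×23 + 6, 23 = 3×6 + 5, 6 = 1×5 + 1, 5 = 5×1).
1 divides 113, so solutions exist.
Back-substituting, 121×(46) + 265×(-21) = 1.
So 121×(46) ≡ 1 (mod 265); multiply by 113: k ≡ 5198 (mod 265).
Smallest nonnegative: k = 5198 mod 265 = 163.

163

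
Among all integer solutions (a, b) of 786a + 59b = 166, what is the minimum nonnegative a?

46

gcd(786, 59) = 1  (786 = 13*59 + 19, 59 = 3*19 + 2, 19 = 9*2 + 1, 2 = 2*1).
1 divides 166, so solutions exist.
Back-substituting, 786*(28) + 59*(-373) = 1.
Scale by 166/1 = 166: (a₀, b₀) = (4648, -61918).
General solution: a = 4648 + 59t, b = -61918 - 786t for integer t.
a ≥ 0: smallest is 4648 mod 59 = 46 (at t = -78), with b = -610.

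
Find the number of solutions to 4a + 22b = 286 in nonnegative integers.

7

gcd(22, 4) = 2.
By Bézout, 4×(-5) + 22×(1) = 2.
One solution: (0, 13).
General: a = 0 + 11t, b = 13 - 2t.
a ≥ 0 ⇒ t ≥ 0; b ≥ 0 ⇒ t ≤ 6. So t ∈ [0, 6]: 7 solutions.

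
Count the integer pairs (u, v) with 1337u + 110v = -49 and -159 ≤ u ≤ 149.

gcd(1337, 110) = 1  (1337 = 12×110 + 17, 110 = 6×17 + 8, 17 = 2×8 + 1, 8 = 8×1).
Back-substituting, 1337×(13) + 110×(-158) = 1.
Scale by -49: particular solution (-637, 7742); reduce u mod 110: (23, -280).
General solution: u = 23 + 110t, v = -280 - 1337t for integer t.
-159 ≤ 23 + 110t ≤ 149 gives t ∈ [-1, 1], which is 3 values.

3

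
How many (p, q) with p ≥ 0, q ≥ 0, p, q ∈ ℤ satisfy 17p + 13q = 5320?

24

gcd(17, 13) = 1  (17 = 1*13 + 4, 13 = 3*4 + 1, 4 = 4*1).
Back-substituting, 17*(-3) + 13*(4) = 1.
Scale by 5320: one solution is (-15960, 21280). Reduce p mod 13: (4, 404).
General: p = 4 + 13t, q = 404 - 17t.
p ≥ 0 ⇒ t ≥ 0; q ≥ 0 ⇒ t ≤ 23. So t ∈ [0, 23]: 24 solutions.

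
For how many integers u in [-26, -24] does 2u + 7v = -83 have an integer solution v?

gcd(7, 2) = 1.
By Bézout, 2·(-3) + 7·(1) = 1.
Particular solution: (4, -13).
General solution: u = 4 + 7t, v = -13 - 2t for integer t.
-26 ≤ 4 + 7t ≤ -24 gives t ∈ [-4, -4], which is 1 value.

1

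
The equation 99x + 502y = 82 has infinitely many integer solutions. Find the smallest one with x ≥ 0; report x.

300

gcd(502, 99):
  502 = 5*99 + 7
  99 = 14*7 + 1
  7 = 7*1
so gcd(502, 99) = 1.
1 divides 82, so solutions exist.
Back-substitute for Bézout coefficients:
  1 = 99 - 14*7
  ... = 99*(71) + 502*(-14)
Scale by 82/1 = 82: (x₀, y₀) = (5822, -1148).
General solution: x = 5822 + 502t, y = -1148 - 99t for integer t.
x ≥ 0: smallest is 5822 mod 502 = 300 (at t = -11), with y = -59.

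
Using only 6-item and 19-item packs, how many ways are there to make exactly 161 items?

Need nonnegative integers with 6j + 19k = 161.
gcd(6, 19) = 1, and 6·(-3) + 19·(1) = 1.
So (j₀, k₀) = (-483, 161); general j = -483 + 19t, k = 161 - 6t.
j ≥ 0 ⇒ t ≥ 26; k ≥ 0 ⇒ t ≤ 26. That's 1 value of t.

1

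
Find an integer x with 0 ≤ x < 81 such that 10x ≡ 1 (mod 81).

gcd(81, 10):
  81 = 8*10 + 1
  10 = 10*1
so gcd(81, 10) = 1.
Back-substitute for Bézout coefficients:
  1 = 81 - 8*10
  ... = 10*(-8) + 81*(1)
So 10*-8 ≡ 1 (mod 81), and -8 mod 81 = 73.

73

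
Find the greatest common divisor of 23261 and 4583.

1

gcd(23261, 4583):
  23261 = 5*4583 + 346
  4583 = 13*346 + 85
  346 = 4*85 + 6
  85 = 14*6 + 1
  6 = 6*1
so gcd(23261, 4583) = 1.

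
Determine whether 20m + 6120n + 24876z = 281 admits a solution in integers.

no

gcd(6120, 20) = 20  (6120 = 306×20).
gcd(20, 24876) = 4.
4 does not divide 281 (remainder 1), so no integer solutions.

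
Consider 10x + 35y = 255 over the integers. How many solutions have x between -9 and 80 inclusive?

13

gcd(35, 10) = 5  (35 = 3·10 + 5, 10 = 2·5).
Back-substituting, 10·(-3) + 35·(1) = 5.
Scale by 51: particular solution (-153, 51); reduce x mod 7: (1, 7).
General solution: x = 1 + 7t, y = 7 - 2t for integer t.
-9 ≤ 1 + 7t ≤ 80 gives t ∈ [-1, 11], which is 13 values.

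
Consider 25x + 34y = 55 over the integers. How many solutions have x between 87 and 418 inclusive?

10

gcd(34, 25) = 1  (34 = 1×25 + 9, 25 = 2×9 + 7, 9 = 1×7 + 2, 7 = 3×2 + 1, 2 = 2×1).
Back-substituting, 25×(15) + 34×(-11) = 1.
Scale by 55: particular solution (825, -605); reduce x mod 34: (9, -5).
General solution: x = 9 + 34t, y = -5 - 25t for integer t.
87 ≤ 9 + 34t ≤ 418 gives t ∈ [3, 12], which is 10 values.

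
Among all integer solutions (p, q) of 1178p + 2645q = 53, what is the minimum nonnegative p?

2306

gcd(2645, 1178):
  2645 = 2×1178 + 289
  1178 = 4×289 + 22
  289 = 13×22 + 3
  22 = 7×3 + 1
  3 = 3×1
so gcd(2645, 1178) = 1.
1 divides 53, so solutions exist.
Back-substitute for Bézout coefficients:
  1 = 22 - 7×3
  ... = 1178×(842) + 2645×(-375)
Scale by 53/1 = 53: (p₀, q₀) = (44626, -19875).
General solution: p = 44626 + 2645t, q = -19875 - 1178t for integer t.
p ≥ 0: smallest is 44626 mod 2645 = 2306 (at t = -16), with q = -1027.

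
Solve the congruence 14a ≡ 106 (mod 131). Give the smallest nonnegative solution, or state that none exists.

gcd(131, 14):
  131 = 9·14 + 5
  14 = 2·5 + 4
  5 = 1·4 + 1
  4 = 4·1
so gcd(131, 14) = 1.
1 divides 106, so solutions exist.
Back-substitute for Bézout coefficients:
  1 = 5 - 1·4
  ... = 14·(-28) + 131·(3)
So 14·(-28) ≡ 1 (mod 131); multiply by 106: a ≡ -2968 (mod 131).
Smallest nonnegative: a = -2968 mod 131 = 45.

45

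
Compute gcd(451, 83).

gcd(451, 83):
  451 = 5×83 + 36
  83 = 2×36 + 11
  36 = 3×11 + 3
  11 = 3×3 + 2
  3 = 1×2 + 1
  2 = 2×1
so gcd(451, 83) = 1.

1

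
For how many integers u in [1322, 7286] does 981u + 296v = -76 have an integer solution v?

gcd(981, 296) = 1.
By Bézout, 981×(-35) + 296×(116) = 1.
Particular solution: (292, -968).
General solution: u = 292 + 296t, v = -968 - 981t for integer t.
1322 ≤ 292 + 296t ≤ 7286 gives t ∈ [4, 23], which is 20 values.

20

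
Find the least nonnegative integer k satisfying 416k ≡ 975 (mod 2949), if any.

gcd(2949, 416) = 1.
1 divides 975, so solutions exist.
By Bézout, 416×(-319) + 2949×(45) = 1.
So 416×(-319) ≡ 1 (mod 2949); multiply by 975: k ≡ -311025 (mod 2949).
Smallest nonnegative: k = -311025 mod 2949 = 1569.

1569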